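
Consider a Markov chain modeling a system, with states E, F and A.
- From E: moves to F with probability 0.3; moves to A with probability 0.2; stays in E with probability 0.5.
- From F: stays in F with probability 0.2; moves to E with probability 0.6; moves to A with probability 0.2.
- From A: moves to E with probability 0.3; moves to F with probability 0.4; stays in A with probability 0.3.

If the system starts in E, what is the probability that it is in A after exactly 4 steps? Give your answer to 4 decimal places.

0.2222

Propagate the distribution vector 4 steps from E.
After 0 steps: (1.0000, 0.0000, 0.0000)
After 1 step: (0.5000, 0.3000, 0.2000)
After 2 steps: (0.4900, 0.2900, 0.2200)
After 3 steps: (0.4850, 0.2930, 0.2220)
After 4 steps: (0.4849, 0.2929, 0.2222)
P(in A after 4 steps) = 0.2222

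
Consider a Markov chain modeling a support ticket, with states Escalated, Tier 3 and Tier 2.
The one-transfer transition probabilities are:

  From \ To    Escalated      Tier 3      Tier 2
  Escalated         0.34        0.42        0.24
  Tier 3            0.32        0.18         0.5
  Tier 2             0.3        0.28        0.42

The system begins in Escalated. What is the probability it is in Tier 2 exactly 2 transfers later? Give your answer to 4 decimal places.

Sum over the intermediate state after 1 transfer:
P = P(Escalated→Escalated)·P(Escalated→Tier 2) + P(Escalated→Tier 3)·P(Tier 3→Tier 2) + P(Escalated→Tier 2)·P(Tier 2→Tier 2)
  = 0.34×0.24 + 0.42×0.5 + 0.24×0.42
  = 0.0816 + 0.2100 + 0.1008 = 0.3924

0.3924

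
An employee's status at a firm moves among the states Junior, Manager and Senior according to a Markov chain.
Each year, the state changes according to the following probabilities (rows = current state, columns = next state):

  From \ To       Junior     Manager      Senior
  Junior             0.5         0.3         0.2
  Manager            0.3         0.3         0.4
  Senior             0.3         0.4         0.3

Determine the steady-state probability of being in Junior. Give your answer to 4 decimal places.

Let the stationary distribution be π with π = πP and π_1 + π_2 + π_3 = 1.
π_1 = 0.5·π_1 + 0.3·π_2 + 0.3·π_3
π_2 = 0.3·π_1 + 0.3·π_2 + 0.4·π_3
Solving with the normalization constraint gives π = (0.3750, 0.3295, 0.2955).
So the stationary probability of Junior is 0.3750.

0.3750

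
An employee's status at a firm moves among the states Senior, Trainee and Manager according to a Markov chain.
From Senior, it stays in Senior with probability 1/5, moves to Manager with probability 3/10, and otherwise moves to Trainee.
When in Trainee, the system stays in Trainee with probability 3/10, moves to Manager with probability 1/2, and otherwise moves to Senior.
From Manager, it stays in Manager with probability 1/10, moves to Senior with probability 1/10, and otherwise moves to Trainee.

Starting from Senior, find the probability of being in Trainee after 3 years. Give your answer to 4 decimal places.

Propagate the distribution vector 3 years from Senior.
After 0 years: (1.0000, 0.0000, 0.0000)
After 1 year: (0.2000, 0.5000, 0.3000)
After 2 years: (0.1700, 0.4900, 0.3400)
After 3 years: (0.1660, 0.5040, 0.3300)
P(in Trainee after 3 years) = 0.5040

0.5040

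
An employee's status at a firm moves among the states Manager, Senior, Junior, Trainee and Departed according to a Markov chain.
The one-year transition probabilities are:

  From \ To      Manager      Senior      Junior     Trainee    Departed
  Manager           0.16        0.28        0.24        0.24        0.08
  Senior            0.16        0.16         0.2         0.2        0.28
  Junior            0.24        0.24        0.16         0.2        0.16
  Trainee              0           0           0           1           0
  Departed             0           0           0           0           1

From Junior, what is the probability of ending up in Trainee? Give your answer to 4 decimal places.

Let h(s) be the probability of absorption at Trainee starting from transient state s. Then h(Trainee) = 1 and h(Departed) = 0. By first-step analysis:
h(Manager) = 0.16·h(Manager) + 0.28·h(Senior) + 0.24·h(Junior) + 0.24·1 + 0.08·0
h(Senior) = 0.16·h(Manager) + 0.16·h(Senior) + 0.2·h(Junior) + 0.2·1 + 0.28·0
h(Junior) = 0.24·h(Manager) + 0.24·h(Senior) + 0.16·h(Junior) + 0.2·1 + 0.16·0
Solving: h(Manager) = 0.6038, h(Senior) = 0.4838, h(Junior) = 0.5488.
Starting from Junior, the probability is 0.5488.

0.5488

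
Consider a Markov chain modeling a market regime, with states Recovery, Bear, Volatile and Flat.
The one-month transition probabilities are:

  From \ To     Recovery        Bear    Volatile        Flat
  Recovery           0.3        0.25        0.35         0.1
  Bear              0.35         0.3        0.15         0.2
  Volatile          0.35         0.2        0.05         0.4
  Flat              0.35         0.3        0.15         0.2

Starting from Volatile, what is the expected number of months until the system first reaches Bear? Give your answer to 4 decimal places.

Let t(s) be the expected number of months to first reach Bear from state s, with t(Bear) = 0. Conditioning on the first month:
t(Recovery) = 1 + 0.3·t(Recovery) + 0.35·t(Volatile) + 0.1·t(Flat)
t(Volatile) = 1 + 0.35·t(Recovery) + 0.05·t(Volatile) + 0.4·t(Flat)
t(Flat) = 1 + 0.35·t(Recovery) + 0.15·t(Volatile) + 0.2·t(Flat)
Solving: t(Recovery) = 4.0394, t(Volatile) = 4.1379, t(Flat) = 3.7931.
Expected months from Volatile to Bear: 4.1379.

4.1379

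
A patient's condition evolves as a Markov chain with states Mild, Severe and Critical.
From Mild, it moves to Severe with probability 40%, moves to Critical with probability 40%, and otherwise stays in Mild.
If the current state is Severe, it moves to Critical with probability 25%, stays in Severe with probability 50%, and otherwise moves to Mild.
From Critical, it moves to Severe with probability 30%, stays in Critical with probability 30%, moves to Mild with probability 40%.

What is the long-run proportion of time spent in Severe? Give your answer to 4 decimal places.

Let the stationary distribution be π with π = πP and π_1 + π_2 + π_3 = 1.
π_1 = 0.2·π_1 + 0.25·π_2 + 0.4·π_3
π_2 = 0.4·π_1 + 0.5·π_2 + 0.3·π_3
Solving with the normalization constraint gives π = (0.2821, 0.4103, 0.3077).
So the stationary probability of Severe is 0.4103.

0.4103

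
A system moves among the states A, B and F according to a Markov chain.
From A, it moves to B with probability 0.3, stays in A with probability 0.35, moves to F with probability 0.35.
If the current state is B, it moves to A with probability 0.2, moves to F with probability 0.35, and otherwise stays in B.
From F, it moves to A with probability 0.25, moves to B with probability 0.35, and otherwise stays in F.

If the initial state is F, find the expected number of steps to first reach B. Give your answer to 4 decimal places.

Let t(s) be the expected number of steps to first reach B from state s, with t(B) = 0. Conditioning on the first step:
t(A) = 1 + 0.35·t(A) + 0.35·t(F)
t(F) = 1 + 0.25·t(A) + 0.4·t(F)
Solving: t(A) = 3.1405, t(F) = 2.9752.
Expected steps from F to B: 2.9752.

2.9752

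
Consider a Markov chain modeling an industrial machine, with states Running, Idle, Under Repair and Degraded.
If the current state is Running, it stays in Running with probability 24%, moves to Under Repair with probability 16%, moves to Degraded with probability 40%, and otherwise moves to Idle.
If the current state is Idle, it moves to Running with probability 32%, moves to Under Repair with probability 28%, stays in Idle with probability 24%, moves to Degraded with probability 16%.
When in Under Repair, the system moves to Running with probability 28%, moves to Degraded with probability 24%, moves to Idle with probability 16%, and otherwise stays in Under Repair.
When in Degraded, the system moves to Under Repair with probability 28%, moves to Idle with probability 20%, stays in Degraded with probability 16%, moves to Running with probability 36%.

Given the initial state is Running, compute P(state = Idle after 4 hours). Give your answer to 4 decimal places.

0.1978

Propagate the distribution vector 4 hours from Running.
After 0 hours: (1.0000, 0.0000, 0.0000, 0.0000)
After 1 hour: (0.2400, 0.2000, 0.1600, 0.4000)
After 2 hours: (0.3104, 0.2016, 0.2576, 0.2304)
After 3 hours: (0.2941, 0.1978, 0.2531, 0.2551)
After 4 hours: (0.2966, 0.1978, 0.2548, 0.2508)
P(in Idle after 4 hours) = 0.1978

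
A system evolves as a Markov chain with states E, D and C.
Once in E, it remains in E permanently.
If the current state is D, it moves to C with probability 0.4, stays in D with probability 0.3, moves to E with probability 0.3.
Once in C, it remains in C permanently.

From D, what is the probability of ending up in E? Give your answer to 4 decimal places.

0.4286

Let h(s) be the probability of absorption at E starting from transient state s. Then h(E) = 1 and h(C) = 0. By first-step analysis:
h(D) = 0.3·1 + 0.3·h(D) + 0.4·0
Solving: h(D) = 0.4286.
Starting from D, the probability is 0.4286.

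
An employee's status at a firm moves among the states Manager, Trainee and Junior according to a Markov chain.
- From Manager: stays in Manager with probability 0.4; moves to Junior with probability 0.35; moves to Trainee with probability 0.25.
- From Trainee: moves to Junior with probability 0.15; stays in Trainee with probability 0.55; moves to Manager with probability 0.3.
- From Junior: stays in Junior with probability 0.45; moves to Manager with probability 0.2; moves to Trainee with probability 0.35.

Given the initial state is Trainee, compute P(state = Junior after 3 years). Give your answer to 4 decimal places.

0.2895

Propagate the distribution vector 3 years from Trainee.
After 0 years: (0.0000, 1.0000, 0.0000)
After 1 year: (0.3000, 0.5500, 0.1500)
After 2 years: (0.3150, 0.4300, 0.2550)
After 3 years: (0.3060, 0.4045, 0.2895)
P(in Junior after 3 years) = 0.2895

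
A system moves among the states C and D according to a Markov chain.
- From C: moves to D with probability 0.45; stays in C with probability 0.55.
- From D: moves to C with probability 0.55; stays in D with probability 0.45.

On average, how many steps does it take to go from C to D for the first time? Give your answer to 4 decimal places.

2.2222

Let t(s) be the expected number of steps to first reach D from state s, with t(D) = 0. Conditioning on the first step:
t(C) = 1 + 0.55·t(C)
Solving: t(C) = 2.2222.
Expected steps from C to D: 2.2222.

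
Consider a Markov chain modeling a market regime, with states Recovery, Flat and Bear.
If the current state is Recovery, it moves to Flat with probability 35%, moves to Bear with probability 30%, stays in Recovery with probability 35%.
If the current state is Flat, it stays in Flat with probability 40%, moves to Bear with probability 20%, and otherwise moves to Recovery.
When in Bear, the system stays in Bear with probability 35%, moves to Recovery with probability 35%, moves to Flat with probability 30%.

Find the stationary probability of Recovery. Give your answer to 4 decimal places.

Let the stationary distribution be π with π = πP and π_1 + π_2 + π_3 = 1.
π_1 = 0.35·π_1 + 0.4·π_2 + 0.35·π_3
π_2 = 0.35·π_1 + 0.4·π_2 + 0.3·π_3
Solving with the normalization constraint gives π = (0.3677, 0.3538, 0.2786).
So the stationary probability of Recovery is 0.3677.

0.3677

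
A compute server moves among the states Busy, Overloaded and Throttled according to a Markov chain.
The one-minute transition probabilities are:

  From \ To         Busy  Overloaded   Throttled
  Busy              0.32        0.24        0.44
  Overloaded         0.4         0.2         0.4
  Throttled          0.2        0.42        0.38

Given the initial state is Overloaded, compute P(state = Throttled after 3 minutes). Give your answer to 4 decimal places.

0.4034

Propagate the distribution vector 3 minutes from Overloaded.
After 0 minutes: (0.0000, 1.0000, 0.0000)
After 1 minute: (0.4000, 0.2000, 0.4000)
After 2 minutes: (0.2880, 0.3040, 0.4080)
After 3 minutes: (0.2954, 0.3013, 0.4034)
P(in Throttled after 3 minutes) = 0.4034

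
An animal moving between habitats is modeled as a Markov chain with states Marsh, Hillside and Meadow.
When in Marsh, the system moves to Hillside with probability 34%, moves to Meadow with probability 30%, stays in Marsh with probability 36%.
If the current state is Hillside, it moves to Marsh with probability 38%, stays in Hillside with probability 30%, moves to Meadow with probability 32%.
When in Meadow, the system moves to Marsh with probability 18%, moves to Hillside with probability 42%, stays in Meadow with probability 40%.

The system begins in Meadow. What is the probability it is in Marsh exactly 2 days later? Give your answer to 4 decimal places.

Sum over the intermediate state after 1 day:
P = P(Meadow→Marsh)·P(Marsh→Marsh) + P(Meadow→Hillside)·P(Hillside→Marsh) + P(Meadow→Meadow)·P(Meadow→Marsh)
  = 0.18×0.36 + 0.42×0.38 + 0.4×0.18
  = 0.0648 + 0.1596 + 0.0720 = 0.2964

0.2964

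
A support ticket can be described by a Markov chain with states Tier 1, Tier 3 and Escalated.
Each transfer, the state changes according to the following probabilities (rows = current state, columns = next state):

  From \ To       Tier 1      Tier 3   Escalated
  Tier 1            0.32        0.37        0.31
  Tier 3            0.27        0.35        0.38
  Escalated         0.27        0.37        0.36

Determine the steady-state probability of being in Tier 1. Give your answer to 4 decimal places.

Let the stationary distribution be π with π = πP and π_1 + π_2 + π_3 = 1.
π_1 = 0.32·π_1 + 0.27·π_2 + 0.27·π_3
π_2 = 0.37·π_1 + 0.35·π_2 + 0.37·π_3
Solving with the normalization constraint gives π = (0.2842, 0.3627, 0.3530).
So the stationary probability of Tier 1 is 0.2842.

0.2842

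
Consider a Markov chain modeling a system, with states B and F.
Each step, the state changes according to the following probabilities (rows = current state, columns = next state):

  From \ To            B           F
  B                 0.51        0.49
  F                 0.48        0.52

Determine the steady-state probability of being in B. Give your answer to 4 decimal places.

0.4948

Let the stationary distribution be π with π = πP and π_1 + π_2 = 1.
π_1 = 0.51·π_1 + 0.48·π_2
Solving with the normalization constraint gives π = (0.4948, 0.5052).
So the stationary probability of B is 0.4948.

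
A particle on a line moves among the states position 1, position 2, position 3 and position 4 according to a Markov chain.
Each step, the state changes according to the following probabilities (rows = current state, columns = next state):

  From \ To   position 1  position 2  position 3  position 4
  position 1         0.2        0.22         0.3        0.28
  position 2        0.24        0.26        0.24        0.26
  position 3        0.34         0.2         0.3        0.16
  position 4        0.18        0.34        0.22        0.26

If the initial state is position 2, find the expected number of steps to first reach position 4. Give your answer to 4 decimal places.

4.2023

Let t(s) be the expected number of steps to first reach position 4 from state s, with t(position 4) = 0. Conditioning on the first step:
t(position 1) = 1 + 0.2·t(position 1) + 0.22·t(position 2) + 0.3·t(position 3)
t(position 2) = 1 + 0.24·t(position 1) + 0.26·t(position 2) + 0.24·t(position 3)
t(position 3) = 1 + 0.34·t(position 1) + 0.2·t(position 2) + 0.3·t(position 3)
Solving: t(position 1) = 4.1469, t(position 2) = 4.2023, t(position 3) = 4.6434.
Expected steps from position 2 to position 4: 4.2023.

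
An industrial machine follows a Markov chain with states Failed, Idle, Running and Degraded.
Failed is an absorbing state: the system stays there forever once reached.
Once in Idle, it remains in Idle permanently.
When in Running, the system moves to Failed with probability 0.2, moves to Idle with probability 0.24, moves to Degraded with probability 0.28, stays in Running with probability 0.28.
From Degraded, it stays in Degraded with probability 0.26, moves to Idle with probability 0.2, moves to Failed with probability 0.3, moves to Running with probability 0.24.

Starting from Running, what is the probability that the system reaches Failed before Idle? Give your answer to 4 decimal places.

Let h(s) be the probability of absorption at Failed starting from transient state s. Then h(Failed) = 1 and h(Idle) = 0. By first-step analysis:
h(Running) = 0.2·1 + 0.24·0 + 0.28·h(Running) + 0.28·h(Degraded)
h(Degraded) = 0.3·1 + 0.2·0 + 0.24·h(Running) + 0.26·h(Degraded)
Solving: h(Running) = 0.4983, h(Degraded) = 0.5670.
Starting from Running, the probability is 0.4983.

0.4983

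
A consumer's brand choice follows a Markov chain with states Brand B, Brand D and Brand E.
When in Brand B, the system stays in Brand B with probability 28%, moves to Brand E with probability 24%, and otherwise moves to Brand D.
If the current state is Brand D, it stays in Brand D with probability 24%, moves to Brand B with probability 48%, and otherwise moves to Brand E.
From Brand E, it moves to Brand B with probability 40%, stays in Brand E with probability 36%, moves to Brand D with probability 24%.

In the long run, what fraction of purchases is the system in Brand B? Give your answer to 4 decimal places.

Let the stationary distribution be π with π = πP and π_1 + π_2 + π_3 = 1.
π_1 = 0.28·π_1 + 0.48·π_2 + 0.4·π_3
π_2 = 0.48·π_1 + 0.24·π_2 + 0.24·π_3
Solving with the normalization constraint gives π = (0.3808, 0.3314, 0.2878).
So the stationary probability of Brand B is 0.3808.

0.3808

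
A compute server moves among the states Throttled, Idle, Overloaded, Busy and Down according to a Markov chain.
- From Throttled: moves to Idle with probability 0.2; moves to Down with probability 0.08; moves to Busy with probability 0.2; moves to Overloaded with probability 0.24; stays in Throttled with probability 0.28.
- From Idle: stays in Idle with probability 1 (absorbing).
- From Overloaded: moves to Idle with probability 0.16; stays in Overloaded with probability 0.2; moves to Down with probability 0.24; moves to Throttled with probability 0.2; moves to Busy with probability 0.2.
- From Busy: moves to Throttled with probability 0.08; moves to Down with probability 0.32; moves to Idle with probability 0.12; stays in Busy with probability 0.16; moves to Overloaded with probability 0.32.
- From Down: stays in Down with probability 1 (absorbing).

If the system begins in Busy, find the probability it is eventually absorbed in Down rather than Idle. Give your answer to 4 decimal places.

0.6497

Let h(s) be the probability of absorption at Down starting from transient state s. Then h(Down) = 1 and h(Idle) = 0. By first-step analysis:
h(Throttled) = 0.28·h(Throttled) + 0.2·0 + 0.24·h(Overloaded) + 0.2·h(Busy) + 0.08·1
h(Overloaded) = 0.2·h(Throttled) + 0.16·0 + 0.2·h(Overloaded) + 0.2·h(Busy) + 0.24·1
h(Busy) = 0.08·h(Throttled) + 0.12·0 + 0.32·h(Overloaded) + 0.16·h(Busy) + 0.32·1
Solving: h(Throttled) = 0.4863, h(Overloaded) = 0.5840, h(Busy) = 0.6497.
Starting from Busy, the probability is 0.6497.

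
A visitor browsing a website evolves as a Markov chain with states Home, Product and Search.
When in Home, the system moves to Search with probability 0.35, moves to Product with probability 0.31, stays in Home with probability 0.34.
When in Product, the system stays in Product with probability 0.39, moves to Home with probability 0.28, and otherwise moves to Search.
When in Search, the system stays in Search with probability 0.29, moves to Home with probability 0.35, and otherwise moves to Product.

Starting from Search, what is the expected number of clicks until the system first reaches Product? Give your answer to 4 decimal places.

2.9182

Let t(s) be the expected number of clicks to first reach Product from state s, with t(Product) = 0. Conditioning on the first click:
t(Home) = 1 + 0.34·t(Home) + 0.35·t(Search)
t(Search) = 1 + 0.35·t(Home) + 0.29·t(Search)
Solving: t(Home) = 3.0627, t(Search) = 2.9182.
Expected clicks from Search to Product: 2.9182.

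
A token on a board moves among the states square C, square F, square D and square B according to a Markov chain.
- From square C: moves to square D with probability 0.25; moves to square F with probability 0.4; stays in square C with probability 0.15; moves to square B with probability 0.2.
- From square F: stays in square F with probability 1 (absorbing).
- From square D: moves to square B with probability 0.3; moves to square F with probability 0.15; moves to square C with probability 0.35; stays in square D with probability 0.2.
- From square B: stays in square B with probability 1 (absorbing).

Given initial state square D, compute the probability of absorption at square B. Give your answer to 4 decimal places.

Let h(s) be the probability of absorption at square B starting from transient state s. Then h(square B) = 1 and h(square F) = 0. By first-step analysis:
h(square C) = 0.15·h(square C) + 0.4·0 + 0.25·h(square D) + 0.2·1
h(square D) = 0.35·h(square C) + 0.15·0 + 0.2·h(square D) + 0.3·1
Solving: h(square C) = 0.3966, h(square D) = 0.5485.
Starting from square D, the probability is 0.5485.

0.5485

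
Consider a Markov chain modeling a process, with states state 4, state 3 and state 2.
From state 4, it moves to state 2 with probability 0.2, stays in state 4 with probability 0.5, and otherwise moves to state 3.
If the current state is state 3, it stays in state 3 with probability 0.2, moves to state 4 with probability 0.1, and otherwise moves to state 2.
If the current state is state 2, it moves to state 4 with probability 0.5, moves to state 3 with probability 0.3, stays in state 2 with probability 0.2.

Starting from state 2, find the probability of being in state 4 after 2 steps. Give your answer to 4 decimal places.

0.3800

Sum over the intermediate state after 1 step:
P = P(state 2→state 4)·P(state 4→state 4) + P(state 2→state 3)·P(state 3→state 4) + P(state 2→state 2)·P(state 2→state 4)
  = 0.5×0.5 + 0.3×0.1 + 0.2×0.5
  = 0.2500 + 0.0300 + 0.1000 = 0.3800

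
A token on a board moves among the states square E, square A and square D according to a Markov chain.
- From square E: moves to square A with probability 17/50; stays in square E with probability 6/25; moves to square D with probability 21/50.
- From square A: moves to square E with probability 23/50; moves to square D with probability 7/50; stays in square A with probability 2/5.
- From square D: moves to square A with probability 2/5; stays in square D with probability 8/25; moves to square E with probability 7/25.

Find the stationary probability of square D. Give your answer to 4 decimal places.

0.2851

Let the stationary distribution be π with π = πP and π_1 + π_2 + π_3 = 1.
π_1 = 0.24·π_1 + 0.46·π_2 + 0.28·π_3
π_2 = 0.34·π_1 + 0.4·π_2 + 0.4·π_3
Solving with the normalization constraint gives π = (0.3350, 0.3799, 0.2851).
So the stationary probability of square D is 0.2851.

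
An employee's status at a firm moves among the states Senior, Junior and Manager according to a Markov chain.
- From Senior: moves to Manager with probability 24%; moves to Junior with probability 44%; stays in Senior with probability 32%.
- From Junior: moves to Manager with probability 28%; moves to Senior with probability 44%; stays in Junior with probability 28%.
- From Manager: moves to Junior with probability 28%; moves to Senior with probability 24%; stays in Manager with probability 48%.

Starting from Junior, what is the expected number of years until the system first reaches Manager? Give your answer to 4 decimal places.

Let t(s) be the expected number of years to first reach Manager from state s, with t(Manager) = 0. Conditioning on the first year:
t(Senior) = 1 + 0.32·t(Senior) + 0.44·t(Junior)
t(Junior) = 1 + 0.44·t(Senior) + 0.28·t(Junior)
Solving: t(Senior) = 3.9189, t(Junior) = 3.7838.
Expected years from Junior to Manager: 3.7838.

3.7838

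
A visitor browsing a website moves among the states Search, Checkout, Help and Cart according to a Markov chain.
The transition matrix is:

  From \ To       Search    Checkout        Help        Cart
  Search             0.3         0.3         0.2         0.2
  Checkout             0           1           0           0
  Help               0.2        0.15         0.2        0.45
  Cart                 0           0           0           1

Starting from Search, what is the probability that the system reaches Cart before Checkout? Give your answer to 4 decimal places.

0.4808

Let h(s) be the probability of absorption at Cart starting from transient state s. Then h(Cart) = 1 and h(Checkout) = 0. By first-step analysis:
h(Search) = 0.3·h(Search) + 0.3·0 + 0.2·h(Help) + 0.2·1
h(Help) = 0.2·h(Search) + 0.15·0 + 0.2·h(Help) + 0.45·1
Solving: h(Search) = 0.4808, h(Help) = 0.6827.
Starting from Search, the probability is 0.4808.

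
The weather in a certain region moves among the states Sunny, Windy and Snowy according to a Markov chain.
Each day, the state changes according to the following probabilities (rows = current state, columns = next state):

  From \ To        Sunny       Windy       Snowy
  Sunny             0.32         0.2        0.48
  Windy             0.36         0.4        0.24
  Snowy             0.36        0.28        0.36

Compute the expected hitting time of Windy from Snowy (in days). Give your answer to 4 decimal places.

3.9634

Let t(s) be the expected number of days to first reach Windy from state s, with t(Windy) = 0. Conditioning on the first day:
t(Sunny) = 1 + 0.32·t(Sunny) + 0.48·t(Snowy)
t(Snowy) = 1 + 0.36·t(Sunny) + 0.36·t(Snowy)
Solving: t(Sunny) = 4.2683, t(Snowy) = 3.9634.
Expected days from Snowy to Windy: 3.9634.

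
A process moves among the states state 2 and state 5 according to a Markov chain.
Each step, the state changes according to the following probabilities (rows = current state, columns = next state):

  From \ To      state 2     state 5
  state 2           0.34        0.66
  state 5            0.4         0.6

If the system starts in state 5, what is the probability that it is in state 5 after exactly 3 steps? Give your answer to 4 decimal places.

0.6226

Propagate the distribution vector 3 steps from state 5.
After 0 steps: (0.0000, 1.0000)
After 1 step: (0.4000, 0.6000)
After 2 steps: (0.3760, 0.6240)
After 3 steps: (0.3774, 0.6226)
P(in state 5 after 3 steps) = 0.6226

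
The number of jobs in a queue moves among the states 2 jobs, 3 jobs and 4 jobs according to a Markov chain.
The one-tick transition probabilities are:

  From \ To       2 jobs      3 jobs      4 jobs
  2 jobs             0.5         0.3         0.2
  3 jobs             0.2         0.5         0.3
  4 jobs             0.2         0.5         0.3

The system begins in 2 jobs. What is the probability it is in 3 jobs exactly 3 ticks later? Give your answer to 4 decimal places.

0.4300

Propagate the distribution vector 3 ticks from 2 jobs.
After 0 ticks: (1.0000, 0.0000, 0.0000)
After 1 tick: (0.5000, 0.3000, 0.2000)
After 2 ticks: (0.3500, 0.4000, 0.2500)
After 3 ticks: (0.3050, 0.4300, 0.2650)
P(in 3 jobs after 3 ticks) = 0.4300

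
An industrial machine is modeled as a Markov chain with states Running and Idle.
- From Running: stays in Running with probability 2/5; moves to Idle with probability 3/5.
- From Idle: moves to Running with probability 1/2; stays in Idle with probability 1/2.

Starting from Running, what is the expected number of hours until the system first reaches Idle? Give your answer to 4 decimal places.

1.6667

Let t(s) be the expected number of hours to first reach Idle from state s, with t(Idle) = 0. Conditioning on the first hour:
t(Running) = 1 + 0.4·t(Running)
Solving: t(Running) = 1.6667.
Expected hours from Running to Idle: 1.6667.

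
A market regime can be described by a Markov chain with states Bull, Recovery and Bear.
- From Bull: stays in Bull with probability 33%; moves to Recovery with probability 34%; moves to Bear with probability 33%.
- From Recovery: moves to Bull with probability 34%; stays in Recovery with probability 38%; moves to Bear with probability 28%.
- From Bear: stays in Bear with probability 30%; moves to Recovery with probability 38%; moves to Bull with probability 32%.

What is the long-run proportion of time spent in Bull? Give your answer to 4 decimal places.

Let the stationary distribution be π with π = πP and π_1 + π_2 + π_3 = 1.
π_1 = 0.33·π_1 + 0.34·π_2 + 0.32·π_3
π_2 = 0.34·π_1 + 0.38·π_2 + 0.38·π_3
Solving with the normalization constraint gives π = (0.3306, 0.3668, 0.3026).
So the stationary probability of Bull is 0.3306.

0.3306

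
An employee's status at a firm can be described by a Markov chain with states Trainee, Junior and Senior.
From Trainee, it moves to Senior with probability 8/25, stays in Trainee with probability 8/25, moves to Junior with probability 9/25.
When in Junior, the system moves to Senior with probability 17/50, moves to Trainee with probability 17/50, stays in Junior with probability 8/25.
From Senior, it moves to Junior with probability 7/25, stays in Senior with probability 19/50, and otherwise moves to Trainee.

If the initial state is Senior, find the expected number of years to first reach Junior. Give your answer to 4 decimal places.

3.2609

Let t(s) be the expected number of years to first reach Junior from state s, with t(Junior) = 0. Conditioning on the first year:
t(Trainee) = 1 + 0.32·t(Trainee) + 0.32·t(Senior)
t(Senior) = 1 + 0.34·t(Trainee) + 0.38·t(Senior)
Solving: t(Trainee) = 3.0051, t(Senior) = 3.2609.
Expected years from Senior to Junior: 3.2609.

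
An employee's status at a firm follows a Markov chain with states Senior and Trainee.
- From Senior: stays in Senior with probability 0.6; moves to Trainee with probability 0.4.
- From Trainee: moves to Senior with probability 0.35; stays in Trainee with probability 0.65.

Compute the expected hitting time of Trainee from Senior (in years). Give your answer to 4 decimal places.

2.5000

Let t(s) be the expected number of years to first reach Trainee from state s, with t(Trainee) = 0. Conditioning on the first year:
t(Senior) = 1 + 0.6·t(Senior)
Solving: t(Senior) = 2.5000.
Expected years from Senior to Trainee: 2.5000.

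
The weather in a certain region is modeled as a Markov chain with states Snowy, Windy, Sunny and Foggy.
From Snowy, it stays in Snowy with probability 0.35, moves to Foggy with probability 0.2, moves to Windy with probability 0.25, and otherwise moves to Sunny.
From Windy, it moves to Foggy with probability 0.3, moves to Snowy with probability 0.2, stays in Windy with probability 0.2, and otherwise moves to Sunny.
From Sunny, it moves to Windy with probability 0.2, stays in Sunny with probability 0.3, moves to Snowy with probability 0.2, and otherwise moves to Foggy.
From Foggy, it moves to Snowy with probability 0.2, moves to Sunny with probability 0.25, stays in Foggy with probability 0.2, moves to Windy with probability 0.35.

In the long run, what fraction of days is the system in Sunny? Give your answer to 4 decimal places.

Let the stationary distribution be π with π = πP and π_1 + π_2 + π_3 + π_4 = 1.
π_1 = 0.35·π_1 + 0.2·π_2 + 0.2·π_3 + 0.2·π_4
π_2 = 0.25·π_1 + 0.2·π_2 + 0.2·π_3 + 0.35·π_4
π_3 = 0.2·π_1 + 0.3·π_2 + 0.3·π_3 + 0.25·π_4
Solving with the normalization constraint gives π = (0.2353, 0.2495, 0.2639, 0.2513).
So the stationary probability of Sunny is 0.2639.

0.2639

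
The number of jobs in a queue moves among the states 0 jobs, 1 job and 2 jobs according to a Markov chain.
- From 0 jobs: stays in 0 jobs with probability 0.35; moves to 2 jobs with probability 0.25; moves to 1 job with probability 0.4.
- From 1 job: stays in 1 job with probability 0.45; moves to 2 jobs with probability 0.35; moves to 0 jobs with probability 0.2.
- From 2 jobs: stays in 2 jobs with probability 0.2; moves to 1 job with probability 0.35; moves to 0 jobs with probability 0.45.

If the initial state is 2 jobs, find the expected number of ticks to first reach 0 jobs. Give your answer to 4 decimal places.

Let t(s) be the expected number of ticks to first reach 0 jobs from state s, with t(0 jobs) = 0. Conditioning on the first tick:
t(1 job) = 1 + 0.45·t(1 job) + 0.35·t(2 jobs)
t(2 jobs) = 1 + 0.35·t(1 job) + 0.2·t(2 jobs)
Solving: t(1 job) = 3.6220, t(2 jobs) = 2.8346.
Expected ticks from 2 jobs to 0 jobs: 2.8346.

2.8346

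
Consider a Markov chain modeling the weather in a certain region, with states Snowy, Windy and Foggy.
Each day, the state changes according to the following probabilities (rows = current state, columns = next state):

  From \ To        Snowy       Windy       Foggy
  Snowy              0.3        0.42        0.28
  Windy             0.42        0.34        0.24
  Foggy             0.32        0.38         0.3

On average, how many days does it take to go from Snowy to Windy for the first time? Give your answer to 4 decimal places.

2.4476

Let t(s) be the expected number of days to first reach Windy from state s, with t(Windy) = 0. Conditioning on the first day:
t(Snowy) = 1 + 0.3·t(Snowy) + 0.28·t(Foggy)
t(Foggy) = 1 + 0.32·t(Snowy) + 0.3·t(Foggy)
Solving: t(Snowy) = 2.4476, t(Foggy) = 2.5475.
Expected days from Snowy to Windy: 2.4476.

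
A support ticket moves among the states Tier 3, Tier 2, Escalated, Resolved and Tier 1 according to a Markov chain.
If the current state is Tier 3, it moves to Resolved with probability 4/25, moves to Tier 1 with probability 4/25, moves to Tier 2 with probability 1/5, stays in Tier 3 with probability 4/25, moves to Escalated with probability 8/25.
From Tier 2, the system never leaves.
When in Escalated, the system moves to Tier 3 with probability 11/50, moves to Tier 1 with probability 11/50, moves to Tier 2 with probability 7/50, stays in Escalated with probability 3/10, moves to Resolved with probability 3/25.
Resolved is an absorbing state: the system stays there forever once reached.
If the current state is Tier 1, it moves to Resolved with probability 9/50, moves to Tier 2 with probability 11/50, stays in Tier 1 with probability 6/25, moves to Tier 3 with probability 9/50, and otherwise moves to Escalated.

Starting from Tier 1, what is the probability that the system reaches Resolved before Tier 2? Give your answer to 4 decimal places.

Let h(s) be the probability of absorption at Resolved starting from transient state s. Then h(Resolved) = 1 and h(Tier 2) = 0. By first-step analysis:
h(Tier 3) = 0.16·h(Tier 3) + 0.2·0 + 0.32·h(Escalated) + 0.16·1 + 0.16·h(Tier 1)
h(Escalated) = 0.22·h(Tier 3) + 0.14·0 + 0.3·h(Escalated) + 0.12·1 + 0.22·h(Tier 1)
h(Tier 1) = 0.18·h(Tier 3) + 0.22·0 + 0.18·h(Escalated) + 0.18·1 + 0.24·h(Tier 1)
Solving: h(Tier 3) = 0.4495, h(Escalated) = 0.4544, h(Tier 1) = 0.4509.
Starting from Tier 1, the probability is 0.4509.

0.4509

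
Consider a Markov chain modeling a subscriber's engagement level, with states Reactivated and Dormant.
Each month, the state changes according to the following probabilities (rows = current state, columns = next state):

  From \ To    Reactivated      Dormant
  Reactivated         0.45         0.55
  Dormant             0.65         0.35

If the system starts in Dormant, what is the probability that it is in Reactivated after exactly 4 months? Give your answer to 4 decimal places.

0.5408

Propagate the distribution vector 4 months from Dormant.
After 0 months: (0.0000, 1.0000)
After 1 month: (0.6500, 0.3500)
After 2 months: (0.5200, 0.4800)
After 3 months: (0.5460, 0.4540)
After 4 months: (0.5408, 0.4592)
P(in Reactivated after 4 months) = 0.5408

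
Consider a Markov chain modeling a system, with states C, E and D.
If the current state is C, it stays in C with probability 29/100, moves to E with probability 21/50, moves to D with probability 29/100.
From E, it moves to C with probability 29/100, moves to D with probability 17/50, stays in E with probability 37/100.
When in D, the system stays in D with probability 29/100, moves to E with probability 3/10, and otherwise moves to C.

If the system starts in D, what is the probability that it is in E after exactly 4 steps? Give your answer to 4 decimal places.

0.3647

Propagate the distribution vector 4 steps from D.
After 0 steps: (0.0000, 0.0000, 1.0000)
After 1 step: (0.4100, 0.3000, 0.2900)
After 2 steps: (0.3248, 0.3702, 0.3050)
After 3 steps: (0.3266, 0.3649, 0.3085)
After 4 steps: (0.3270, 0.3647, 0.3082)
P(in E after 4 steps) = 0.3647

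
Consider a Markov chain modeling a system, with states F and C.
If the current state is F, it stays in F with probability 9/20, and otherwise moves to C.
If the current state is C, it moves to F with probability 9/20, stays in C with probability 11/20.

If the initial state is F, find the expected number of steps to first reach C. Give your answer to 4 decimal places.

Let t(s) be the expected number of steps to first reach C from state s, with t(C) = 0. Conditioning on the first step:
t(F) = 1 + 0.45·t(F)
Solving: t(F) = 1.8182.
Expected steps from F to C: 1.8182.

1.8182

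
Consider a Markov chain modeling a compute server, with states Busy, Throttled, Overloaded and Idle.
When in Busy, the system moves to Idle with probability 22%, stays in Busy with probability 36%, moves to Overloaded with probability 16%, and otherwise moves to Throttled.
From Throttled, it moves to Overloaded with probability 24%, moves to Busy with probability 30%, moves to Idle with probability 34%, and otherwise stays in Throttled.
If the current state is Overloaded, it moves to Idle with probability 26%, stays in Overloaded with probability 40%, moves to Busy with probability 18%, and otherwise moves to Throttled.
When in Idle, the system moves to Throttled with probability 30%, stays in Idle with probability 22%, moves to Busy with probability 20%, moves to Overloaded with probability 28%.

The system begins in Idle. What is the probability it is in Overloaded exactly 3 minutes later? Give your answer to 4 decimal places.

Propagate the distribution vector 3 minutes from Idle.
After 0 minutes: (0.0000, 0.0000, 0.0000, 1.0000)
After 1 minute: (0.2000, 0.3000, 0.2800, 0.2200)
After 2 minutes: (0.2564, 0.1988, 0.2776, 0.2672)
After 3 minutes: (0.2554, 0.2151, 0.2746, 0.2550)
P(in Overloaded after 3 minutes) = 0.2746

0.2746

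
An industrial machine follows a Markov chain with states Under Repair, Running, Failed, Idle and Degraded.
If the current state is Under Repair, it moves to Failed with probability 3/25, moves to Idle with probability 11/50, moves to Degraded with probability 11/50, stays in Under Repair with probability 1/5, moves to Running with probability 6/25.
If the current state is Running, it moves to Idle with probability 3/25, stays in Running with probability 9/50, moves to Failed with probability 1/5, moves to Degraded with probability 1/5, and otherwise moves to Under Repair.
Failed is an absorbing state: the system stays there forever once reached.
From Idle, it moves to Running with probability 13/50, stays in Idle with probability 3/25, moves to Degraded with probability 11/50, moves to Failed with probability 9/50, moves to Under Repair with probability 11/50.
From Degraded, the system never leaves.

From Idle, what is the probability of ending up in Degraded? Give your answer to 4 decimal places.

Let h(s) be the probability of absorption at Degraded starting from transient state s. Then h(Degraded) = 1 and h(Failed) = 0. By first-step analysis:
h(Under Repair) = 0.2·h(Under Repair) + 0.24·h(Running) + 0.12·0 + 0.22·h(Idle) + 0.22·1
h(Running) = 0.3·h(Under Repair) + 0.18·h(Running) + 0.2·0 + 0.12·h(Idle) + 0.2·1
h(Idle) = 0.22·h(Under Repair) + 0.26·h(Running) + 0.18·0 + 0.12·h(Idle) + 0.22·1
Solving: h(Under Repair) = 0.5909, h(Running) = 0.5417, h(Idle) = 0.5578.
Starting from Idle, the probability is 0.5578.

0.5578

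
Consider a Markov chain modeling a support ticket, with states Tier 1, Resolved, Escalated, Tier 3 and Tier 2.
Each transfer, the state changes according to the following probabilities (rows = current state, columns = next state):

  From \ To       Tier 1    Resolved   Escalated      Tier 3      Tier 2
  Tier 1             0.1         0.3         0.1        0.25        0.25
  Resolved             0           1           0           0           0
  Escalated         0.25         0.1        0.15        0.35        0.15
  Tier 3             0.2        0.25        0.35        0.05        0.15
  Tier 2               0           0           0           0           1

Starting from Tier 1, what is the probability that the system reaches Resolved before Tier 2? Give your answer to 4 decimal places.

Let h(s) be the probability of absorption at Resolved starting from transient state s. Then h(Resolved) = 1 and h(Tier 2) = 0. By first-step analysis:
h(Tier 1) = 0.1·h(Tier 1) + 0.3·1 + 0.1·h(Escalated) + 0.25·h(Tier 3) + 0.25·0
h(Escalated) = 0.25·h(Tier 1) + 0.1·1 + 0.15·h(Escalated) + 0.35·h(Tier 3) + 0.15·0
h(Tier 3) = 0.2·h(Tier 1) + 0.25·1 + 0.35·h(Escalated) + 0.05·h(Tier 3) + 0.15·0
Solving: h(Tier 1) = 0.5478, h(Escalated) = 0.5123, h(Tier 3) = 0.5673.
Starting from Tier 1, the probability is 0.5478.

0.5478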